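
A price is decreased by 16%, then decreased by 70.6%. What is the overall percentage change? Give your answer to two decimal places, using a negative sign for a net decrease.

-75.30%

The combined multiplier is 0.84 × 0.294 = 0.24696.
That corresponds to a decrease of 75.30%.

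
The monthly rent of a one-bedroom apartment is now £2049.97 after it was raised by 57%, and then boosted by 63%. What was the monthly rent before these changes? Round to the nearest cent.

The overall multiplier applied was 1.57 × 1.63 = 2.5591.
So the original monthly rent was £2049.97 ÷ 2.5591 ≈ £801.05.

£801.05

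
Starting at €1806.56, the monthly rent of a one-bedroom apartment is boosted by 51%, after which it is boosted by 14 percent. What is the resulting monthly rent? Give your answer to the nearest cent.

€3109.81

Apply the 51% increase: €1806.56 × 1.51 = €2727.9056.
Apply the 14% increase: €2727.9056 × 1.14 = €3109.812384 ≈ €3109.81.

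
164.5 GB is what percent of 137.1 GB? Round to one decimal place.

120.0%

164.5 GB ÷ 137.1 GB ≈ 120.0%.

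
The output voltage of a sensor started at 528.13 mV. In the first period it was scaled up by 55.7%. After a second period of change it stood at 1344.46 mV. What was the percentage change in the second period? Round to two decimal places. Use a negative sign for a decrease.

63.50%

After the first period: 528.13 × 1.557 = 822.29841.
Second-period multiplier: 1344.46 ÷ 822.29841 ≈ 1.635003.
That is a change of 63.50%.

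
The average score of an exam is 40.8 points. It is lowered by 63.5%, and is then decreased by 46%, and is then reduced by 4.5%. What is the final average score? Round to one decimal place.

Apply the 63.5% decrease: 40.8 × 0.365 = 14.892.
After the 46% decrease: 14.892 × 0.54 = 8.04168.
After the 4.5% decrease: 8.04168 × 0.955 = 7.6798044 ≈ 7.7.

7.7 points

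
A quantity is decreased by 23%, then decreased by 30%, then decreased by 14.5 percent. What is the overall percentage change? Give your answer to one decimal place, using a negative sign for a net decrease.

A 23% decrease multiplies by 0.77.
Then a 30% decrease: 0.77 × 0.7 = 0.539.
Then a 14.5% decrease: 0.539 × 0.855 = 0.460845.
Overall factor 0.460845, i.e. -53.9%.

-53.9%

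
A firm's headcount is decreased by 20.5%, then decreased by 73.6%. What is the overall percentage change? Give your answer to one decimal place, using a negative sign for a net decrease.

The combined multiplier is 0.795 × 0.264 = 0.20988.
That corresponds to a decrease of 79.0%.

-79.0%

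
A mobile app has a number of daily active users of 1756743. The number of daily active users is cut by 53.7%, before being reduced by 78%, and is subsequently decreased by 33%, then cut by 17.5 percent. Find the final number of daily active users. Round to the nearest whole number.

98910

After the 53.7% decrease: 1756743 × 0.463 = 813372.009.
78% decrease: 813372.009 × 0.22 = 178941.84198.
After the 33% decrease: 178941.84198 × 0.67 = 119891.0341266.
After the 17.5% decrease: 119891.0341266 × 0.825 = 98910.103154445 ≈ 98910.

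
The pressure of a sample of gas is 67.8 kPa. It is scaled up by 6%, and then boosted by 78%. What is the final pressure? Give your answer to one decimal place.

6% increase: 67.8 × 1.06 = 71.868.
After the 78% increase: 71.868 × 1.78 = 127.92504 ≈ 127.9.

127.9 kPa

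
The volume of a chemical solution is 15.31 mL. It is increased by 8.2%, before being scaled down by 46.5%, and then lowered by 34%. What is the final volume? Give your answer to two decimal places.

5.85 mL

8.2% increase: 15.31 × 1.082 = 16.56542.
Apply the 46.5% decrease: 16.56542 × 0.535 = 8.8624997.
34% decrease: 8.8624997 × 0.66 = 5.849249802 ≈ 5.85.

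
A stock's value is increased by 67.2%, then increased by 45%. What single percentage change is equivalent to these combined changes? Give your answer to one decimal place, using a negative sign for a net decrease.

142.4%

The combined multiplier is 1.672 × 1.45 = 2.4244.
That corresponds to an increase of 142.4%.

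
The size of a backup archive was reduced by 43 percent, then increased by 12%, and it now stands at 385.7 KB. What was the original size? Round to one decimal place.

604.2 KB

The overall multiplier applied was 0.57 × 1.12 = 0.6384.
So the original size was 385.7 ÷ 0.6384 ≈ 604.2 KB.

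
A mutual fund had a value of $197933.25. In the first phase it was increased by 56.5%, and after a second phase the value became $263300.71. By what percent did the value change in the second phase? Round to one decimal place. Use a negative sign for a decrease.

-15.0%

After the first phase: $197933.25 × 1.565 = $309765.53625.
Second-phase multiplier: $263300.71 ÷ $309765.53625 ≈ 0.85.
That is a change of -15.0%.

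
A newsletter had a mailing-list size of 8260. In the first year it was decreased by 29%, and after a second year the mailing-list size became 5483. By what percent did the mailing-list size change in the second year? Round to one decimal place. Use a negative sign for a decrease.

After the first year: 8260 × 0.71 = 5864.6.
Second-year multiplier: 5483 ÷ 5864.6 ≈ 0.93493.
That is a change of -6.5%.

-6.5%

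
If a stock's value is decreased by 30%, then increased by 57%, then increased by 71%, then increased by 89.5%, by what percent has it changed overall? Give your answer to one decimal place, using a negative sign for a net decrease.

256.1%

The combined multiplier is 0.7 × 1.57 × 1.71 × 1.895 = 3.56125455.
That corresponds to an increase of 256.1%.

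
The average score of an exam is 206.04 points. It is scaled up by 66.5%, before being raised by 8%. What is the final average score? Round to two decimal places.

Each change multiplies by a factor: 1.665 × 1.08 = 1.7982.
206.04 × 1.7982 = 370.501128 ≈ 370.50.

370.50 points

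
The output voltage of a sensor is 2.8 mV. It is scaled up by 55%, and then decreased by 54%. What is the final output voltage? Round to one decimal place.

2.0 mV

55% increase: 2.8 × 1.55 = 4.34.
After the 54% decrease: 4.34 × 0.46 = 1.9964 ≈ 2.0.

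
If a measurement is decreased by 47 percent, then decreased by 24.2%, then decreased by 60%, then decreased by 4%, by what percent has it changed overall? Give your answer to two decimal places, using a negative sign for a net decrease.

The combined multiplier is 0.53 × 0.758 × 0.4 × 0.96 = 0.15426816.
That corresponds to a decrease of 84.57%.

-84.57%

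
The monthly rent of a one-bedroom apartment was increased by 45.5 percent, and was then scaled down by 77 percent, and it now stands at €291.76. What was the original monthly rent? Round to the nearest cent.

€871.84

The overall multiplier applied was 1.455 × 0.23 = 0.33465.
So the original monthly rent was €291.76 ÷ 0.33465 ≈ €871.84.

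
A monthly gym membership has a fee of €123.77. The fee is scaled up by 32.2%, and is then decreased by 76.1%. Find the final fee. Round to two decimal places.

€39.11

Each change multiplies by a factor: 1.322 × 0.239 = 0.315958.
€123.77 × 0.315958 = €39.10612166 ≈ €39.11.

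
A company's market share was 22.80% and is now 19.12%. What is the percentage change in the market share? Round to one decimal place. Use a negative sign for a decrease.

The change is 19.12 − 22.80 = -3.68 percentage points.
Relative to the original 22.80%, that is -3.68 ÷ 22.80 ≈ -16.1%.

-16.1%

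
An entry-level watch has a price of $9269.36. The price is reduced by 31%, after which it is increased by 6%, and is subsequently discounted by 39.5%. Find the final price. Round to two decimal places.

After the 31% decrease: $9269.36 × 0.69 = $6395.8584.
After the 6% increase: $6395.8584 × 1.06 = $6779.609904.
39.5% decrease: $6779.609904 × 0.605 = $4101.66399192 ≈ $4101.66.

$4101.66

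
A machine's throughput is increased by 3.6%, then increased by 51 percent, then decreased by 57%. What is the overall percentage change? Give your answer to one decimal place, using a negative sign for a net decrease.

The combined multiplier is 1.036 × 1.51 × 0.43 = 0.6726748.
That corresponds to a decrease of 32.7%.

-32.7%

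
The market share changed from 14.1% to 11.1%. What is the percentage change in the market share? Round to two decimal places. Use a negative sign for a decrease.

-21.28%

The change is 11.1 − 14.1 = -3.0 percentage points.
Relative to the original 14.1%, that is -3.0 ÷ 14.1 ≈ -21.28%.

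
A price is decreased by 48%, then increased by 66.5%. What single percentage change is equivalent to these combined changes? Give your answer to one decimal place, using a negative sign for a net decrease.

-13.4%

The combined multiplier is 0.52 × 1.665 = 0.8658.
That corresponds to a decrease of 13.4%.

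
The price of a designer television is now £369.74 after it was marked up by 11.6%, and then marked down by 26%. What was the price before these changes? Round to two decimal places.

£447.71

Undoing the 26% decrease: £369.74 ÷ 0.74 ≈ £499.648649.
Undoing the 11.6% increase: £499.648649 ÷ 1.116 ≈ £447.71.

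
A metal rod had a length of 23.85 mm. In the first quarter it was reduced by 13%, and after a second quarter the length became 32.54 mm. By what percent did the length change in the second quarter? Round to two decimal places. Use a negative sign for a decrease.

56.82%

After the first quarter: 23.85 × 0.87 = 20.7495.
Second-quarter multiplier: 32.54 ÷ 20.7495 ≈ 1.568231.
That is a change of 56.82%.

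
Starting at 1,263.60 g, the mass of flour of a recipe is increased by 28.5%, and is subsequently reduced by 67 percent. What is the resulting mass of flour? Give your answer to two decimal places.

535.83 g

Each change multiplies by a factor: 1.285 × 0.33 = 0.42405.
1,263.60 × 0.42405 = 535.82958 ≈ 535.83.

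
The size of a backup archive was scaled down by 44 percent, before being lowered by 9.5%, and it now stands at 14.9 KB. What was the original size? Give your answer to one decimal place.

29.4 KB

The overall multiplier applied was 0.56 × 0.905 = 0.5068.
So the original size was 14.9 ÷ 0.5068 ≈ 29.4 KB.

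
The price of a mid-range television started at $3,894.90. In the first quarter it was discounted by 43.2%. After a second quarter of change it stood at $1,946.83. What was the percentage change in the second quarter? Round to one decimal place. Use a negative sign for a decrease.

After the first quarter: $3,894.90 × 0.568 = $2212.3032.
Second-quarter multiplier: $1,946.83 ÷ $2212.3032 ≈ 0.88.
That is a change of -12.0%.

-12.0%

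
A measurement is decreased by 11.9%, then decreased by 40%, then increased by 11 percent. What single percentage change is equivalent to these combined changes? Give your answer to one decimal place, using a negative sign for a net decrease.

-41.3%

An 11.9% decrease multiplies by 0.881.
Then a 40% decrease: 0.881 × 0.6 = 0.5286.
Then an 11% increase: 0.5286 × 1.11 = 0.586746.
Overall factor 0.586746, i.e. -41.3%.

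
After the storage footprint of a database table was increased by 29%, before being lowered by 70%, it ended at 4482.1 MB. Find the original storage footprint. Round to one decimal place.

11581.7 MB

The overall multiplier applied was 1.29 × 0.3 = 0.387.
So the original storage footprint was 4482.1 ÷ 0.387 ≈ 11581.7 MB.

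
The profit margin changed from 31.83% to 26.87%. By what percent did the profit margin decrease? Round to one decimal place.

15.6%

The change is 26.87 − 31.83 = -4.96 percentage points.
Relative to the original 31.83%, that is -4.96 ÷ 31.83 ≈ -15.6%.
So the profit margin fell by 15.6%.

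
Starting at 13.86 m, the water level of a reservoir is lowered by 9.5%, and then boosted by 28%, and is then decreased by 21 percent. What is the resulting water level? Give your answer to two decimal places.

9.5% decrease: 13.86 × 0.905 = 12.5433.
28% increase: 12.5433 × 1.28 = 16.055424.
After the 21% decrease: 16.055424 × 0.79 = 12.68378496 ≈ 12.68.

12.68 m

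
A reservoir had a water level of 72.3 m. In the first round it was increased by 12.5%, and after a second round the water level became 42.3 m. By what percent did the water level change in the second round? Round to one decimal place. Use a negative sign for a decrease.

-48.0%

After the first round: 72.3 × 1.125 = 81.3375.
Second-round multiplier: 42.3 ÷ 81.3375 ≈ 0.52006.
That is a change of -48.0%.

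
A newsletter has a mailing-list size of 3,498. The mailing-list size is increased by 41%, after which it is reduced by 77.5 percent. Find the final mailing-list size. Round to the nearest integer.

1,110

After the 41% increase: 3,498 × 1.41 = 4932.18.
After the 77.5% decrease: 4932.18 × 0.225 = 1109.7405 ≈ 1,110.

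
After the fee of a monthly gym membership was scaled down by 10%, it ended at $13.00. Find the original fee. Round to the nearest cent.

$14.44

The overall multiplier applied was 0.9.
So the original fee was $13.00 ÷ 0.9 ≈ $14.44.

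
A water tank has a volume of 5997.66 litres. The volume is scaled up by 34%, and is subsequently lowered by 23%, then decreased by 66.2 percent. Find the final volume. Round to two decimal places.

2091.67 litres

Each change multiplies by a factor: 1.34 × 0.77 × 0.338 = 0.3487484.
5997.66 × 0.3487484 = 2091.674328744 ≈ 2091.67.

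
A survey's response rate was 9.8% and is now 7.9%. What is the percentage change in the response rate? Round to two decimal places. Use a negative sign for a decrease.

-19.39%

The change is 7.9 − 9.8 = -1.9 percentage points.
Relative to the original 9.8%, that is -1.9 ÷ 9.8 ≈ -19.39%.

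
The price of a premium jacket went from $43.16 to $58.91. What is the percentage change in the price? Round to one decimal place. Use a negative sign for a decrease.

36.5%

Change: $58.91 − $43.16 = $15.75.
Relative to the original: $15.75 ÷ $43.16 ≈ 36.5%.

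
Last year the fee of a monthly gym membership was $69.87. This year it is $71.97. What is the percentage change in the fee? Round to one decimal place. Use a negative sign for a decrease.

Change: $71.97 − $69.87 = $2.10.
Relative to the original: $2.10 ÷ $69.87 ≈ 3.0%.

3.0%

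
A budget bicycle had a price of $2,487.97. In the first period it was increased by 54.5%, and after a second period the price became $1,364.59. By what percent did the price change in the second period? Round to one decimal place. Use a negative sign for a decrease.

After the first period: $2,487.97 × 1.545 = $3843.91365.
Second-period multiplier: $1,364.59 ÷ $3843.91365 ≈ 0.355.
That is a change of -64.5%.

-64.5%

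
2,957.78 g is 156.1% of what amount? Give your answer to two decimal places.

1,894.80 g

2,957.78 g ÷ 1.561 ≈ 1,894.80 g.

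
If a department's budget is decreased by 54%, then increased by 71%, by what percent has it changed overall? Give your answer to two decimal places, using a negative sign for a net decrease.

The combined multiplier is 0.46 × 1.71 = 0.7866.
That corresponds to a decrease of 21.34%.

-21.34%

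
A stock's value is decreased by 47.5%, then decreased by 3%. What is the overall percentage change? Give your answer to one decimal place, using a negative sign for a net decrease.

-49.1%

The combined multiplier is 0.525 × 0.97 = 0.50925.
That corresponds to a decrease of 49.1%.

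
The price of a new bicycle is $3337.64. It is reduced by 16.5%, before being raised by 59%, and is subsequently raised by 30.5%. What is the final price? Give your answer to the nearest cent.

$5782.74

After the 16.5% decrease: $3337.64 × 0.835 = $2786.9294.
After the 59% increase: $2786.9294 × 1.59 = $4431.217746.
30.5% increase: $4431.217746 × 1.305 = $5782.73915853 ≈ $5782.74.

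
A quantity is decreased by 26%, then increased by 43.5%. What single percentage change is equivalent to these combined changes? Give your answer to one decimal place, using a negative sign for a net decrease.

6.2%

The combined multiplier is 0.74 × 1.435 = 1.0619.
That corresponds to an increase of 6.2%.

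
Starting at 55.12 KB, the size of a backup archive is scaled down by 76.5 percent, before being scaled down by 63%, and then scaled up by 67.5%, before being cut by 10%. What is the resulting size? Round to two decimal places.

7.22 KB

76.5% decrease: 55.12 × 0.235 = 12.9532.
Apply the 63% decrease: 12.9532 × 0.37 = 4.792684.
67.5% increase: 4.792684 × 1.675 = 8.0277457.
10% decrease: 8.0277457 × 0.9 = 7.22497113 ≈ 7.22.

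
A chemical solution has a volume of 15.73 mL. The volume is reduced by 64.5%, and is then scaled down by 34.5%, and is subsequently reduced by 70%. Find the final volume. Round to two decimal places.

1.10 mL

64.5% decrease: 15.73 × 0.355 = 5.58415.
Apply the 34.5% decrease: 5.58415 × 0.655 = 3.65761825.
70% decrease: 3.65761825 × 0.3 = 1.097285475 ≈ 1.10.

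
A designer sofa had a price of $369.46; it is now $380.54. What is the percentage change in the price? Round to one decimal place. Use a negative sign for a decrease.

3.0%

Change: $380.54 − $369.46 = $11.08.
Relative to the original: $11.08 ÷ $369.46 ≈ 3.0%.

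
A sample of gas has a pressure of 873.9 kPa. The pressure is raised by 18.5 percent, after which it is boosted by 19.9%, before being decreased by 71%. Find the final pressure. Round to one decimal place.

Each change multiplies by a factor: 1.185 × 1.199 × 0.29 = 0.41203635.
873.9 × 0.41203635 = 360.078566265 ≈ 360.1.

360.1 kPa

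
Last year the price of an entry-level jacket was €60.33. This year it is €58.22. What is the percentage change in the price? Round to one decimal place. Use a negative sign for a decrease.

Change: €58.22 − €60.33 = -€2.11.
Relative to the original: -€2.11 ÷ €60.33 ≈ -3.5%.

-3.5%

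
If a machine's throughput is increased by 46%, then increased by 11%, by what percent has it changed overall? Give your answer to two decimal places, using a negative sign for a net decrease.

62.06%

The combined multiplier is 1.46 × 1.11 = 1.6206.
That corresponds to an increase of 62.06%.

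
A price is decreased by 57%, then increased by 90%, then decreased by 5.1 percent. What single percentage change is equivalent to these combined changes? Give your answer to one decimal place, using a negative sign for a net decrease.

The combined multiplier is 0.43 × 1.9 × 0.949 = 0.775333.
That corresponds to a decrease of 22.5%.

-22.5%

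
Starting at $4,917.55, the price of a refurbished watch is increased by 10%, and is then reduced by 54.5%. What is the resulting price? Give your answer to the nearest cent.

Each change multiplies by a factor: 1.1 × 0.455 = 0.5005.
$4,917.55 × 0.5005 = $2461.233775 ≈ $2,461.23.

$2,461.23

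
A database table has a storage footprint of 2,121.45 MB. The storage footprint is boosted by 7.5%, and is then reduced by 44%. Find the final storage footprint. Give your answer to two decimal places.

1,277.11 MB

7.5% increase: 2,121.45 × 1.075 = 2280.55875.
44% decrease: 2280.55875 × 0.56 = 1277.1129 ≈ 1,277.11.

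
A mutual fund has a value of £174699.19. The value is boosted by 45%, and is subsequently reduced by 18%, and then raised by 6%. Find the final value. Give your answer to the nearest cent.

Each change multiplies by a factor: 1.45 × 0.82 × 1.06 = 1.26034.
£174699.19 × 1.26034 = £220180.3771246 ≈ £220180.38.

£220180.38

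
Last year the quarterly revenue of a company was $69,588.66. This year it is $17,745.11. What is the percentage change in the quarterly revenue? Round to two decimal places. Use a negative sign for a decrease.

-74.50%

Change: $17,745.11 − $69,588.66 = -$51,843.55.
Relative to the original: -$51,843.55 ÷ $69,588.66 ≈ -74.50%.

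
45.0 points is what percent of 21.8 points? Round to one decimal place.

206.4%

45.0 points ÷ 21.8 points ≈ 206.4%.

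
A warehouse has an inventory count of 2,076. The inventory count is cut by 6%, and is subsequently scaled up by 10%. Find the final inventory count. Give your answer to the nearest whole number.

2,147

6% decrease: 2,076 × 0.94 = 1951.44.
Apply the 10% increase: 1951.44 × 1.1 = 2146.584 ≈ 2,147.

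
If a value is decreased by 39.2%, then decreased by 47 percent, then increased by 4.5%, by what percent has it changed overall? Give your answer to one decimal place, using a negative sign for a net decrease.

A 39.2% decrease multiplies by 0.608.
Then a 47% decrease: 0.608 × 0.53 = 0.32224.
Then a 4.5% increase: 0.32224 × 1.045 = 0.3367408.
Overall factor 0.3367408, i.e. -66.3%.

-66.3%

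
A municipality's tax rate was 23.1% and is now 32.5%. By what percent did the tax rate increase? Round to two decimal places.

40.69%

The change is 32.5 − 23.1 = 9.4 percentage points.
Relative to the original 23.1%, that is 9.4 ÷ 23.1 ≈ 40.69%.
So the tax rate rose by 40.69%.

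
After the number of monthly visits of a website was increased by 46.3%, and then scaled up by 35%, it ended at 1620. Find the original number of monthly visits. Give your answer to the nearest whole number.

820

Undoing the 35% increase: 1620 ÷ 1.35 = 1200.
Undoing the 46.3% increase: 1200 ÷ 1.463 ≈ 820.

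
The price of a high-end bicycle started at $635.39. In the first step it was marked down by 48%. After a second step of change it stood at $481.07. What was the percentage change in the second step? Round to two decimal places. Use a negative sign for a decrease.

45.60%

After the first step: $635.39 × 0.52 = $330.4028.
Second-step multiplier: $481.07 ÷ $330.4028 ≈ 1.456011.
That is a change of 45.60%.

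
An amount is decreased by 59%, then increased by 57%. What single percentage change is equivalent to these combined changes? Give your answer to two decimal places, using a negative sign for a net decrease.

A 59% decrease multiplies by 0.41.
Then a 57% increase: 0.41 × 1.57 = 0.6437.
Overall factor 0.6437, i.e. -35.63%.

-35.63%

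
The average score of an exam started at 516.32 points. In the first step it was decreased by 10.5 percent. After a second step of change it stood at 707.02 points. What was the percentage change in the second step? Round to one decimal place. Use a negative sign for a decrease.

53.0%

After the first step: 516.32 × 0.895 = 462.1064.
Second-step multiplier: 707.02 ÷ 462.1064 ≈ 1.52999.
That is a change of 53.0%.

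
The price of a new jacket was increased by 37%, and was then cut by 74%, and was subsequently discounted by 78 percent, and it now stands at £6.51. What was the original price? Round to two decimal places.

The overall multiplier applied was 1.37 × 0.26 × 0.22 = 0.078364.
So the original price was £6.51 ÷ 0.078364 ≈ £83.07.

£83.07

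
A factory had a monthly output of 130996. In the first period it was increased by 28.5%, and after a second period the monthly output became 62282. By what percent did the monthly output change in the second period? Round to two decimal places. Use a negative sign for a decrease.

After the first period: 130996 × 1.285 = 168329.86.
Second-period multiplier: 62282 ÷ 168329.86 ≈ 0.37.
That is a change of -63.00%.

-63.00%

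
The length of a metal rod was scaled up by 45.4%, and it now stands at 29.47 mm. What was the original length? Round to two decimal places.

20.27 mm

The overall multiplier applied was 1.454.
So the original length was 29.47 ÷ 1.454 ≈ 20.27 mm.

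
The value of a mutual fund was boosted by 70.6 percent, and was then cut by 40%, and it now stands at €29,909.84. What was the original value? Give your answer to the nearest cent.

The overall multiplier applied was 1.706 × 0.6 = 1.0236.
So the original value was €29,909.84 ÷ 1.0236 ≈ €29,220.24.

€29,220.24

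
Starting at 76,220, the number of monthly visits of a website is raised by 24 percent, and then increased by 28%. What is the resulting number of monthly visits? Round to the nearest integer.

24% increase: 76,220 × 1.24 = 94512.8.
After the 28% increase: 94512.8 × 1.28 = 120976.384 ≈ 120,976.

120,976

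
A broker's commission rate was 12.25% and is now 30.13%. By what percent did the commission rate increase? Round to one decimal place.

The change is 30.13 − 12.25 = 17.88 percentage points.
Relative to the original 12.25%, that is 17.88 ÷ 12.25 ≈ 146.0%.
So the commission rate rose by 146.0%.

146.0%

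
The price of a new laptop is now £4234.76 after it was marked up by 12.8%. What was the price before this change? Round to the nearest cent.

The overall multiplier applied was 1.128.
So the original price was £4234.76 ÷ 1.128 ≈ £3754.22.

£3754.22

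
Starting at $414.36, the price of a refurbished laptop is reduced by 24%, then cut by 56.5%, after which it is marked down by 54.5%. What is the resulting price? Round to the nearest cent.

Apply the 24% decrease: $414.36 × 0.76 = $314.9136.
56.5% decrease: $314.9136 × 0.435 = $136.987416.
Apply the 54.5% decrease: $136.987416 × 0.455 = $62.32927428 ≈ $62.33.

$62.33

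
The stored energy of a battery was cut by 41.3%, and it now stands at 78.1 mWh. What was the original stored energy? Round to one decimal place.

The overall multiplier applied was 0.587.
So the original stored energy was 78.1 ÷ 0.587 ≈ 133.0 mWh.

133.0 mWh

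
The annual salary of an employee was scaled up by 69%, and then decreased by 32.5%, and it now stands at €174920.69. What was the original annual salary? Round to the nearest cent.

The overall multiplier applied was 1.69 × 0.675 = 1.14075.
So the original annual salary was €174920.69 ÷ 1.14075 ≈ €153338.32.

€153338.32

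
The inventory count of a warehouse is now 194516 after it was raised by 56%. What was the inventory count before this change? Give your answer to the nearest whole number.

124690

The overall multiplier applied was 1.56.
So the original inventory count was 194516 ÷ 1.56 ≈ 124690.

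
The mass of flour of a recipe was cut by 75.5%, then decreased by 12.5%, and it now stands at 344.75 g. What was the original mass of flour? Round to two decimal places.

1,608.16 g

The overall multiplier applied was 0.245 × 0.875 = 0.214375.
So the original mass of flour was 344.75 ÷ 0.214375 ≈ 1,608.16 g.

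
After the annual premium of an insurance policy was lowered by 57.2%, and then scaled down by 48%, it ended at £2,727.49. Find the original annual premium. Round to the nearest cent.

£12,255.08

Undoing the 48% decrease: £2,727.49 ÷ 0.52 ≈ £5245.173077.
Undoing the 57.2% decrease: £5245.173077 ÷ 0.428 ≈ £12,255.08.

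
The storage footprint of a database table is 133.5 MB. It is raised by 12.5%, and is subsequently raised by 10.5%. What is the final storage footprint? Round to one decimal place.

Each change multiplies by a factor: 1.125 × 1.105 = 1.243125.
133.5 × 1.243125 = 165.9571875 ≈ 166.0.

166.0 MB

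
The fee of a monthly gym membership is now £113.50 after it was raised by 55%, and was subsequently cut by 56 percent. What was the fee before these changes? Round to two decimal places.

Undoing the 56% decrease: £113.50 ÷ 0.44 ≈ £257.954545.
Undoing the 55% increase: £257.954545 ÷ 1.55 ≈ £166.42.

£166.42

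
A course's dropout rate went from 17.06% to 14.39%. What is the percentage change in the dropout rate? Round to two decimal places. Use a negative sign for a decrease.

The change is 14.39 − 17.06 = -2.67 percentage points.
Relative to the original 17.06%, that is -2.67 ÷ 17.06 ≈ -15.65%.

-15.65%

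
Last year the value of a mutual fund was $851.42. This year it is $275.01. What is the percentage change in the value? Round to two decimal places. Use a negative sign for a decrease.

Change: $275.01 − $851.42 = -$576.41.
Relative to the original: -$576.41 ÷ $851.42 ≈ -67.70%.

-67.70%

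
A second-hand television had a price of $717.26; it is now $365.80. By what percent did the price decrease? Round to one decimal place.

49.0%

Change: $365.80 − $717.26 = -$351.46.
Relative to the original: -$351.46 ÷ $717.26 ≈ -49.0%.
So the price decreased by 49.0%.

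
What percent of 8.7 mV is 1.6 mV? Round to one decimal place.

1.6 mV ÷ 8.7 mV ≈ 18.4%.

18.4%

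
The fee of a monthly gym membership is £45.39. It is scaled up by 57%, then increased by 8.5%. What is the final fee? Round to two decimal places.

£77.32

Each change multiplies by a factor: 1.57 × 1.085 = 1.70345.
£45.39 × 1.70345 = £77.3195955 ≈ £77.32.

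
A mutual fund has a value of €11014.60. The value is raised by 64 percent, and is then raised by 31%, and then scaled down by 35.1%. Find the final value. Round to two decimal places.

€15357.78

After the 64% increase: €11014.60 × 1.64 = €18063.944.
After the 31% increase: €18063.944 × 1.31 = €23663.76664.
Apply the 35.1% decrease: €23663.76664 × 0.649 = €15357.78454936 ≈ €15357.78.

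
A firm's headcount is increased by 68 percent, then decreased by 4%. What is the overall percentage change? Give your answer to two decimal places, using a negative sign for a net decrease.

61.28%

The combined multiplier is 1.68 × 0.96 = 1.6128.
That corresponds to an increase of 61.28%.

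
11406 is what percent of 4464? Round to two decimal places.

255.51%

11406 ÷ 4464 ≈ 255.51%.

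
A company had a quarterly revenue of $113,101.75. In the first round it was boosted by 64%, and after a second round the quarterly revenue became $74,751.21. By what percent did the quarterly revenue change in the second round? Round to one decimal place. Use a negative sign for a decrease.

-59.7%

After the first round: $113,101.75 × 1.64 = $185486.87.
Second-round multiplier: $74,751.21 ÷ $185486.87 ≈ 0.403.
That is a change of -59.7%.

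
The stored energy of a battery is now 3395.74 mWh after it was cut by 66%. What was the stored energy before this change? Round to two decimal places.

The overall multiplier applied was 0.34.
So the original stored energy was 3395.74 ÷ 0.34 ≈ 9987.47 mWh.

9987.47 mWh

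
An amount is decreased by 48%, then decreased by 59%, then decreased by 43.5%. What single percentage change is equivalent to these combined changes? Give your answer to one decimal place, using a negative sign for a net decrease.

-88.0%

The combined multiplier is 0.52 × 0.41 × 0.565 = 0.120458.
That corresponds to a decrease of 88.0%.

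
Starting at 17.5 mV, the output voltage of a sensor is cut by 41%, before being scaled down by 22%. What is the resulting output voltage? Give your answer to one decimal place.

8.1 mV

Each change multiplies by a factor: 0.59 × 0.78 = 0.4602.
17.5 × 0.4602 = 8.0535 ≈ 8.1.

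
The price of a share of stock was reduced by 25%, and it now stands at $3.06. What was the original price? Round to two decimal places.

The overall multiplier applied was 0.75.
So the original price was $3.06 ÷ 0.75 = $4.08.

$4.08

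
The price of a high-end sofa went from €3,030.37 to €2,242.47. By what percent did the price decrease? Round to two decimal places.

Change: €2,242.47 − €3,030.37 = -€787.90.
Relative to the original: -€787.90 ÷ €3,030.37 ≈ -26.00%.
So the price decreased by 26.00%.

26.00%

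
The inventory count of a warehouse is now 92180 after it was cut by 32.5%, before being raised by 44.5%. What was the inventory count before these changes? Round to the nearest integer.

94507

The overall multiplier applied was 0.675 × 1.445 = 0.975375.
So the original inventory count was 92180 ÷ 0.975375 ≈ 94507.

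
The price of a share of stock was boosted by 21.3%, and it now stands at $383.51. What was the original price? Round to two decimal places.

$316.17

The overall multiplier applied was 1.213.
So the original price was $383.51 ÷ 1.213 ≈ $316.17.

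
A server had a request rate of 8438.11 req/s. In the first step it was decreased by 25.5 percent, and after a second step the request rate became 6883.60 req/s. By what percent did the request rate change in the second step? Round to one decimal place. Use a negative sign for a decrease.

After the first step: 8438.11 × 0.745 = 6286.39195.
Second-step multiplier: 6883.60 ÷ 6286.39195 ≈ 1.095.
That is a change of 9.5%.

9.5%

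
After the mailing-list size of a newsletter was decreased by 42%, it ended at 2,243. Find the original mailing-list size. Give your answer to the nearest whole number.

3,867

The overall multiplier applied was 0.58.
So the original mailing-list size was 2,243 ÷ 0.58 ≈ 3,867.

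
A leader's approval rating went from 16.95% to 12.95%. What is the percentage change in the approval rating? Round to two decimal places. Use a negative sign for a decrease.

The change is 12.95 − 16.95 = -4.00 percentage points.
Relative to the original 16.95%, that is -4.00 ÷ 16.95 ≈ -23.60%.

-23.60%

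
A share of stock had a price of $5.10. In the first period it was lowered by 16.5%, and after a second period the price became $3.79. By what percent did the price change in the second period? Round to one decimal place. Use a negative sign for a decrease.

-11.0%

After the first period: $5.10 × 0.835 = $4.2585.
Second-period multiplier: $3.79 ÷ $4.2585 ≈ 0.88998.
That is a change of -11.0%.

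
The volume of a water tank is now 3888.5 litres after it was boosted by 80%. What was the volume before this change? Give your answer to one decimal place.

The overall multiplier applied was 1.8.
So the original volume was 3888.5 ÷ 1.8 ≈ 2160.3 litres.

2160.3 litres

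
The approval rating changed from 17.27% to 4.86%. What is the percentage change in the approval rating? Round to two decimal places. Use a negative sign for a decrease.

The change is 4.86 − 17.27 = -12.41 percentage points.
Relative to the original 17.27%, that is -12.41 ÷ 17.27 ≈ -71.86%.

-71.86%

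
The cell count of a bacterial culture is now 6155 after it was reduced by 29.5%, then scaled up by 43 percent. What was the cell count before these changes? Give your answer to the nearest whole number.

6105

The overall multiplier applied was 0.705 × 1.43 = 1.00815.
So the original cell count was 6155 ÷ 1.00815 ≈ 6105.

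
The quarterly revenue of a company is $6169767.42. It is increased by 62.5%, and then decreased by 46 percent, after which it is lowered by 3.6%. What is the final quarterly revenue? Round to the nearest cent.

$5219067.96

62.5% increase: $6169767.42 × 1.625 = $10025872.0575.
Apply the 46% decrease: $10025872.0575 × 0.54 = $5413970.91105.
Apply the 3.6% decrease: $5413970.91105 × 0.964 = $5219067.9582522 ≈ $5219067.96.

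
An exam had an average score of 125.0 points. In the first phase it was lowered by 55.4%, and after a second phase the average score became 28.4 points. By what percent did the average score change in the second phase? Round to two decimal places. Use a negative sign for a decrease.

-49.06%

After the first phase: 125.0 × 0.446 = 55.75.
Second-phase multiplier: 28.4 ÷ 55.75 ≈ 0.509417.
That is a change of -49.06%.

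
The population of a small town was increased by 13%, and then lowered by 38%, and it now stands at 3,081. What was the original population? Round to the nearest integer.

4,398

The overall multiplier applied was 1.13 × 0.62 = 0.7006.
So the original population was 3,081 ÷ 0.7006 ≈ 4,398.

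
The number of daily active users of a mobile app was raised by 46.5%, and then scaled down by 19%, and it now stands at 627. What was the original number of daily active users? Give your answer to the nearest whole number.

The overall multiplier applied was 1.465 × 0.81 = 1.18665.
So the original number of daily active users was 627 ÷ 1.18665 ≈ 528.

528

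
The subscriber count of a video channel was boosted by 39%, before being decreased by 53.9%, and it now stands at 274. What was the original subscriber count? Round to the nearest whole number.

The overall multiplier applied was 1.39 × 0.461 = 0.64079.
So the original subscriber count was 274 ÷ 0.64079 ≈ 428.

428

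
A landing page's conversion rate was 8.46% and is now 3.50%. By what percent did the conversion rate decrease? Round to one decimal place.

58.6%

The change is 3.50 − 8.46 = -4.96 percentage points.
Relative to the original 8.46%, that is -4.96 ÷ 8.46 ≈ -58.6%.
So the conversion rate fell by 58.6%.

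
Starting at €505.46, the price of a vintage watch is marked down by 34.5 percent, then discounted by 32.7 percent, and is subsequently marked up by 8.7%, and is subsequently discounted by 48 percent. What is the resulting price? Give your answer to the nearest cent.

€125.94

Each change multiplies by a factor: 0.655 × 0.673 × 1.087 × 0.52 = 0.2491662706.
€505.46 × 0.2491662706 = €125.943583137476 ≈ €125.94.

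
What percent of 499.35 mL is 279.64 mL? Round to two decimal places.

56.00%

279.64 mL ÷ 499.35 mL ≈ 56.00%.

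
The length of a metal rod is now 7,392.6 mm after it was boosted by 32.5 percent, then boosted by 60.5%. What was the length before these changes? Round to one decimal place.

3,476.2 mm

The overall multiplier applied was 1.325 × 1.605 = 2.126625.
So the original length was 7,392.6 ÷ 2.126625 ≈ 3,476.2 mm.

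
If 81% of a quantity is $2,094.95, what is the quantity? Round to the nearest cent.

$2,586.36

$2,094.95 ÷ 0.81 ≈ $2,586.36.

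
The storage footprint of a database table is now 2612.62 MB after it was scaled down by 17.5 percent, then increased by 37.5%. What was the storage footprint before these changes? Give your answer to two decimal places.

2303.14 MB

Undoing the 37.5% increase: 2612.62 ÷ 1.375 ≈ 1900.087273.
Undoing the 17.5% decrease: 1900.087273 ÷ 0.825 ≈ 2303.14 MB.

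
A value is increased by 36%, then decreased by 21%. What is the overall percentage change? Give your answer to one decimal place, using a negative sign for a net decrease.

The combined multiplier is 1.36 × 0.79 = 1.0744.
That corresponds to an increase of 7.4%.

7.4%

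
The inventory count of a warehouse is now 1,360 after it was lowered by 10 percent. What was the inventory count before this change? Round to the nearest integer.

The overall multiplier applied was 0.9.
So the original inventory count was 1,360 ÷ 0.9 ≈ 1,511.

1,511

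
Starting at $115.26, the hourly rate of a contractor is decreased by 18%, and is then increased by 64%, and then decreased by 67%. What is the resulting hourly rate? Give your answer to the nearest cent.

$51.15

Each change multiplies by a factor: 0.82 × 1.64 × 0.33 = 0.443784.
$115.26 × 0.443784 = $51.15054384 ≈ $51.15.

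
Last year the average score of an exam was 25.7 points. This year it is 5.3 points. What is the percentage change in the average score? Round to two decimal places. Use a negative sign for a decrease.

Change: 5.3 − 25.7 = -20.4.
Relative to the original: -20.4 ÷ 25.7 ≈ -79.38%.

-79.38%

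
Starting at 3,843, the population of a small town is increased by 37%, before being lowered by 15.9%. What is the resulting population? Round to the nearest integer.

Each change multiplies by a factor: 1.37 × 0.841 = 1.15217.
3,843 × 1.15217 = 4427.78931 ≈ 4,428.

4,428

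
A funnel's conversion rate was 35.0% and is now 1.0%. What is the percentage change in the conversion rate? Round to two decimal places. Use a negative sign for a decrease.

-97.14%

The change is 1.0 − 35.0 = -34.0 percentage points.
Relative to the original 35.0%, that is -34.0 ÷ 35.0 ≈ -97.14%.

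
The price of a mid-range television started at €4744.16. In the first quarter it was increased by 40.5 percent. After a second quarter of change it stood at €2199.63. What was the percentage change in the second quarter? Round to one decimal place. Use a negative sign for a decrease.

-67.0%

After the first quarter: €4744.16 × 1.405 = €6665.5448.
Second-quarter multiplier: €2199.63 ÷ €6665.5448 ≈ 0.33.
That is a change of -67.0%.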